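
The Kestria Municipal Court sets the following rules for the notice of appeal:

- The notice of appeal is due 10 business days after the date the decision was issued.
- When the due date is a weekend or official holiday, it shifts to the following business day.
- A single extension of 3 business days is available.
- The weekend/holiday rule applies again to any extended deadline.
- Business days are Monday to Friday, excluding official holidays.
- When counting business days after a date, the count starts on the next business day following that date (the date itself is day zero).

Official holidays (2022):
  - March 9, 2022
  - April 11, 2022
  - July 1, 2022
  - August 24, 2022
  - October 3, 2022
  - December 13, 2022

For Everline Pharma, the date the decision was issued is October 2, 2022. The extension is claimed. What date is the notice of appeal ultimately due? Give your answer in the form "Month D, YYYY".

Starting the day after October 2, 2022 and counting 10 business days lands on October 17, 2022.
October 17, 2022 (Monday) is already a business day.
Applying the 3-business-day extension: 3 business days after October 17, 2022 is October 20, 2022.
October 20, 2022 (Thursday) is already a business day.
Final deadline: October 20, 2022.

October 20, 2022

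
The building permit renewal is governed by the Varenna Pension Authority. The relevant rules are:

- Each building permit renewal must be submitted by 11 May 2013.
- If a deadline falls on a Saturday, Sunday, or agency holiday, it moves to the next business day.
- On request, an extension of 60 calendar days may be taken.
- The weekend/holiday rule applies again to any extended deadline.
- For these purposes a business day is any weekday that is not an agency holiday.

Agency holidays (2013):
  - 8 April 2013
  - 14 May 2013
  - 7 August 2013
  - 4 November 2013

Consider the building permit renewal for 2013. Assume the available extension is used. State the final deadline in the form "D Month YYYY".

12 July 2013

Start from the fixed due date, 11 May 2013.
11 May 2013 is a Saturday; the next business day is 13 May 2013 (Monday).
The 60-calendar-day extension moves the deadline from 13 May 2013 to 12 July 2013.
Since 12 July 2013 is a Friday and not a holiday, the date is unchanged.
The final due date is 12 July 2013.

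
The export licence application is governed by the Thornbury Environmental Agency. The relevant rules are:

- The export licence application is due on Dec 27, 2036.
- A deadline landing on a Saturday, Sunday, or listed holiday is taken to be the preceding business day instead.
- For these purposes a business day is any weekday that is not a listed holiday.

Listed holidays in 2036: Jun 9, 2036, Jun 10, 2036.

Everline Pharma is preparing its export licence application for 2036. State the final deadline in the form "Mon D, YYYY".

Start from the fixed due date, Dec 27, 2036.
Dec 27, 2036 falls on a Saturday. Rolling to the preceding business day gives Dec 26, 2036, a Friday.
Deadline: Dec 26, 2036.

Dec 26, 2036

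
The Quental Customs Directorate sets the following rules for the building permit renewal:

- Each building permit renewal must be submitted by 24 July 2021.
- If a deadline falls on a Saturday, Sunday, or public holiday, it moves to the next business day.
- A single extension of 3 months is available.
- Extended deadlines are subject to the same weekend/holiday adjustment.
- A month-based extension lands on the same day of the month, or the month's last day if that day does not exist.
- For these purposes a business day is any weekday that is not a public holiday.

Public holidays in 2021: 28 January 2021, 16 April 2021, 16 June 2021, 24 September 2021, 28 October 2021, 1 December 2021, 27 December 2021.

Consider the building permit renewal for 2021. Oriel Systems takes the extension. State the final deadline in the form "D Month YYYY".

The statutory due date is 24 July 2021.
24 July 2021 is a Saturday; the next business day is 26 July 2021 (Monday).
Add 3 months to 26 July 2021: 26 October 2021.
26 October 2021 (Tuesday) is already a business day.
The final due date is 26 October 2021.

26 October 2021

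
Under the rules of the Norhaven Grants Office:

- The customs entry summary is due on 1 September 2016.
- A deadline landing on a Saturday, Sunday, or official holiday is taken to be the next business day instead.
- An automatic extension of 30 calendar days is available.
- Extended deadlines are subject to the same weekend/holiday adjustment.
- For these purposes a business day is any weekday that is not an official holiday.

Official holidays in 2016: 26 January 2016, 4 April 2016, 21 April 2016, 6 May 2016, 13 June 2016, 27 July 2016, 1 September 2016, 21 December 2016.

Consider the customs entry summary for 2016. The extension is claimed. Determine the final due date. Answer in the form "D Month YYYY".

The statutory due date is 1 September 2016.
1 September 2016 is a listed holiday; the next business day is 2 September 2016 (Friday).
With the 30-day extension, 2 September 2016 becomes 2 October 2016.
2 October 2016 falls on a Sunday. Rolling to the next business day gives 3 October 2016, a Monday.
So the filing is due 3 October 2016.

3 October 2016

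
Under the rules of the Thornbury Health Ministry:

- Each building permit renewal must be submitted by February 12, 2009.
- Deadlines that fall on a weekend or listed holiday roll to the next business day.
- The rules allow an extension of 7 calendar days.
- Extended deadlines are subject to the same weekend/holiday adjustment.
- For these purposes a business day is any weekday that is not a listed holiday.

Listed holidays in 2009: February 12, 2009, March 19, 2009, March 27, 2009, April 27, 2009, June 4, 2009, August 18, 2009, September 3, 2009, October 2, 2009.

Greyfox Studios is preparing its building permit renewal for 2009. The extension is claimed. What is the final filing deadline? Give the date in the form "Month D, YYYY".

February 20, 2009

The stated deadline is February 12, 2009.
February 12, 2009 is a listed holiday, so it moves to the next business day, February 13, 2009 (Friday).
Applying the 7-calendar-day extension: February 13, 2009 + 7 days = February 20, 2009.
Since February 20, 2009 is a Friday and not a holiday, the date is unchanged.
Final deadline: February 20, 2009.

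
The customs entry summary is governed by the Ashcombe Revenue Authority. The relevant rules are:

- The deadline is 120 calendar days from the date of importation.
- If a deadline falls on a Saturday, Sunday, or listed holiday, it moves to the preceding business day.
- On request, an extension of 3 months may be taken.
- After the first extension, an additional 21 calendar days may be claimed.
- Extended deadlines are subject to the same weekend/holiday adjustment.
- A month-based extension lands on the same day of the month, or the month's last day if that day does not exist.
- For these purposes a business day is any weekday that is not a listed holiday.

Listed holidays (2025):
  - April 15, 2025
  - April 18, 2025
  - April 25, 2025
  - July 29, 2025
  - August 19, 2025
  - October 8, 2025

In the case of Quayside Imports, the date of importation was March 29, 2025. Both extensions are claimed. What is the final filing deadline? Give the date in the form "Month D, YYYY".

November 14, 2025

From March 29, 2025, 120 calendar days later is July 27, 2025.
July 27, 2025 falls on a Sunday. Rolling to the preceding business day gives July 25, 2025, a Friday.
Add 3 months to July 25, 2025: October 25, 2025.
October 25, 2025 falls on a Saturday. Rolling to the preceding business day gives October 24, 2025, a Friday.
The 21-calendar-day extension moves the deadline from October 24, 2025 to November 14, 2025.
November 14, 2025 is a Friday and not a listed holiday, so it stands.
So the filing is due November 14, 2025.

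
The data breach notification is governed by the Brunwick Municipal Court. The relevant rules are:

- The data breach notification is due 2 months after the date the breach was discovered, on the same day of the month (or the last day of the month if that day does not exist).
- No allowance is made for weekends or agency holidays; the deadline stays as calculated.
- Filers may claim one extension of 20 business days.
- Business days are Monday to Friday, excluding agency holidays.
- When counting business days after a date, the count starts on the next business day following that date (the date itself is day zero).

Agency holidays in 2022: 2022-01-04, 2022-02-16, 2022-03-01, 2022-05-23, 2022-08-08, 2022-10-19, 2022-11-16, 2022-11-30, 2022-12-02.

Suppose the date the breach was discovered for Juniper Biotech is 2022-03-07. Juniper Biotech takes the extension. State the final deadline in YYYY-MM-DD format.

2 months after 2022-03-07, on the same day of the month, is 2022-05-07.
2022-05-07 is a Saturday; no weekend or holiday adjustment applies.
The 20-business-day extension runs from 2022-05-07 to 2022-06-06.
No adjustment is made for weekends or holidays, so 2022-06-06 stands.
So the filing is due 2022-06-06.

2022-06-06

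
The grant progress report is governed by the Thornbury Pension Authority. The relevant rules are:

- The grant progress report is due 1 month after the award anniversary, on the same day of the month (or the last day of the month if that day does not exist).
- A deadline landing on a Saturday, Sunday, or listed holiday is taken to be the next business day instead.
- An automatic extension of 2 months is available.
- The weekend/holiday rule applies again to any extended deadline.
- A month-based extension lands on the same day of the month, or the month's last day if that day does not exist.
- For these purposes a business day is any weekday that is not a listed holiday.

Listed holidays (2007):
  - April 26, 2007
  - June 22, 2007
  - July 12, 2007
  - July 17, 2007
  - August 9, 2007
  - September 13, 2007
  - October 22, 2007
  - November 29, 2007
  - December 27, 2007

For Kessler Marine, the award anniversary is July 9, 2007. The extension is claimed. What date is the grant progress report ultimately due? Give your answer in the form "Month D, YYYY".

1 month after July 9, 2007, on the same day of the month, is August 9, 2007.
August 9, 2007 falls on a listed holiday. Rolling to the next business day gives August 10, 2007, a Friday.
The 2 months extension carries August 10, 2007 to October 10, 2007.
October 10, 2007 falls on a Wednesday, which is a business day, so no adjustment is needed.
Deadline: October 10, 2007.

October 10, 2007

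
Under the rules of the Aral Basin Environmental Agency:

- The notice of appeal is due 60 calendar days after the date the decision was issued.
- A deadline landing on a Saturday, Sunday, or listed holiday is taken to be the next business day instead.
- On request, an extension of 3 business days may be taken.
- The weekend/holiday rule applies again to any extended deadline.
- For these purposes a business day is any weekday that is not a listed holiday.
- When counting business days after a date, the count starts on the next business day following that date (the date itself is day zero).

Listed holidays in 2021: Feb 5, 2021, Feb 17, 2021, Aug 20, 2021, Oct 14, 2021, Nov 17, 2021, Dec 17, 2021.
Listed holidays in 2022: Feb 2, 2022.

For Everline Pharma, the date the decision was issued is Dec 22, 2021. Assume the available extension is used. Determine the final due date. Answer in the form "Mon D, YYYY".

Trigger date Dec 22, 2021 + 60 calendar days = Feb 20, 2022.
Feb 20, 2022 is a Sunday, so it moves to the next business day, Feb 21, 2022 (Monday).
The 3-business-day extension runs from Feb 21, 2022 to Feb 24, 2022.
Feb 24, 2022 is a Thursday and not a listed holiday, so it stands.
Deadline: Feb 24, 2022.

Feb 24, 2022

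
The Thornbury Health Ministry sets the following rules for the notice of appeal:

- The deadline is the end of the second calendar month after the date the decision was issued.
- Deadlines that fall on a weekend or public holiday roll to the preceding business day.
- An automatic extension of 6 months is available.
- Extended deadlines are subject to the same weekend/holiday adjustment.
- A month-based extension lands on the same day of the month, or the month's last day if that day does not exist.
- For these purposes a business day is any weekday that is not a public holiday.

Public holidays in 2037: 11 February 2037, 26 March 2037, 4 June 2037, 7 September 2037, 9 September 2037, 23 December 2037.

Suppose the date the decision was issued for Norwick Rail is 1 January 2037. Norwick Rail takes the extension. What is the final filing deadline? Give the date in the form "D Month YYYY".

30 September 2037

2 months after 1 January 2037 falls in March 2037; the last day of that month is 31 March 2037.
31 March 2037 falls on a Tuesday, which is a business day, so no adjustment is needed.
Applying the 6 months extension: 6 months after 31 March 2037 is 30 September 2037 (day 31 does not exist in September, so the month's last day is used).
30 September 2037 falls on a Wednesday, which is a business day, so no adjustment is needed.
So the filing is due 30 September 2037.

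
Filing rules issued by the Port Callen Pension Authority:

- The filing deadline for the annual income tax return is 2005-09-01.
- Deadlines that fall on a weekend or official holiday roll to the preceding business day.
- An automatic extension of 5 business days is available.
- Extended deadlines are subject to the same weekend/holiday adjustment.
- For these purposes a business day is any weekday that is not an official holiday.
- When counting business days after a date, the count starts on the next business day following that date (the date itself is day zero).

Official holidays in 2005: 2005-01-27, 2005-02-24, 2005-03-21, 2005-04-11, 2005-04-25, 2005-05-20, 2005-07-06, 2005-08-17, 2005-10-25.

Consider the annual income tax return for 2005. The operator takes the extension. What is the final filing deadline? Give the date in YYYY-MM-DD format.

2005-09-08

The stated deadline is 2005-09-01.
2005-09-01 (Thursday) is already a business day.
The 5-business-day extension runs from 2005-09-01 to 2005-09-08.
2005-09-08 falls on a Thursday, which is a business day, so no adjustment is needed.
Final deadline: 2005-09-08.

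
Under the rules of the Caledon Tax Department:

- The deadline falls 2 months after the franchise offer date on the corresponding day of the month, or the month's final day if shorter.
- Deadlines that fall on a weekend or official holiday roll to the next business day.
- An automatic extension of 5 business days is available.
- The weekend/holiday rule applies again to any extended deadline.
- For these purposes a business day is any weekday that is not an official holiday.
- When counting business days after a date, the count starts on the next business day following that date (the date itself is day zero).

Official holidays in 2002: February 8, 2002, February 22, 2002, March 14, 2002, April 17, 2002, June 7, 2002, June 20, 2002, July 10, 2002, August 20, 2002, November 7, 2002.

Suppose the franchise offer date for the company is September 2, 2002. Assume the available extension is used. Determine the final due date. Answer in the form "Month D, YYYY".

2 months from September 2, 2002 is November 2, 2002.
November 2, 2002 falls on a Saturday. Rolling to the next business day gives November 4, 2002, a Monday.
The 5-business-day extension runs from November 4, 2002 to November 12, 2002.
November 12, 2002 falls on a Tuesday, which is a business day, so no adjustment is needed.
Final deadline: November 12, 2002.

November 12, 2002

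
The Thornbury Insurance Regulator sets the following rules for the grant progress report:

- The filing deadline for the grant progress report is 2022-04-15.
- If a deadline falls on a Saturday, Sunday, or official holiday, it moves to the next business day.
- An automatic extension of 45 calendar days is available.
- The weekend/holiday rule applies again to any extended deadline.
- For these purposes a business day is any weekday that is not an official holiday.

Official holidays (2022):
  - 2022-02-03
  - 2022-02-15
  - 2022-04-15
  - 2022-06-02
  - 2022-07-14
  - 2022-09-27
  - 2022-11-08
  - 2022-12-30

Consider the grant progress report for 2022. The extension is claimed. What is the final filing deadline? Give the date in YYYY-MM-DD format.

2022-06-03

The statutory due date is 2022-04-15.
2022-04-15 falls on a listed holiday. Rolling to the next business day gives 2022-04-18, a Monday.
The 45-calendar-day extension moves the deadline from 2022-04-18 to 2022-06-02.
2022-06-02 falls on a listed holiday. Rolling to the next business day gives 2022-06-03, a Friday.
Final deadline: 2022-06-03.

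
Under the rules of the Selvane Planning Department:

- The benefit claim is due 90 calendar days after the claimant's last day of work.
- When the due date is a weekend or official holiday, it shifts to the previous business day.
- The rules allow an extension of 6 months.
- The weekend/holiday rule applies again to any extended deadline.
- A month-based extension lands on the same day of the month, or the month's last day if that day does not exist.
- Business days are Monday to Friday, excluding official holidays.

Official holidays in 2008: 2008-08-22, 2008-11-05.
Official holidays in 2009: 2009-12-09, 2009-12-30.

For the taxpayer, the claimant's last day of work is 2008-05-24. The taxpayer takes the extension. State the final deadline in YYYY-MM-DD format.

2009-02-20

Adding 90 calendar days to 2008-05-24 gives 2008-08-22.
2008-08-22 is a listed holiday; the preceding business day is 2008-08-21 (Thursday).
Add 6 months to 2008-08-21: 2009-02-21.
Because 2009-02-21 is a Saturday, the deadline becomes 2009-02-20 (Friday).
Deadline: 2009-02-20.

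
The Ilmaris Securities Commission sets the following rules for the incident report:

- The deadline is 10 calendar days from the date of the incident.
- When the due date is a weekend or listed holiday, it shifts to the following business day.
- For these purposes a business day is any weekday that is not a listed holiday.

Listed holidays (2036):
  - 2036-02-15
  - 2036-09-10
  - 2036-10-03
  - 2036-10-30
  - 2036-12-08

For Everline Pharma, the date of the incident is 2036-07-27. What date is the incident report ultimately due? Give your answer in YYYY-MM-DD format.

From 2036-07-27, 10 calendar days later is 2036-08-06.
Since 2036-08-06 is a Wednesday and not a holiday, the date is unchanged.
The final due date is 2036-08-06.

2036-08-06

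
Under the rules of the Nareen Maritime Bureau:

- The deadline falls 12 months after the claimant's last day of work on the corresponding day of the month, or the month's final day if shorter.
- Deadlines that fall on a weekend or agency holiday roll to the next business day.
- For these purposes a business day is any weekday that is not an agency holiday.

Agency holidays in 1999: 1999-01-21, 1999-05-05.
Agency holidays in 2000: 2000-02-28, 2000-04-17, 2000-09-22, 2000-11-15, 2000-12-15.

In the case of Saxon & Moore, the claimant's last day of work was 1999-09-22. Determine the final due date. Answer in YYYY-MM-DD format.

12 months after 1999-09-22, on the same day of the month, is 2000-09-22.
2000-09-22 falls on a listed holiday. Rolling to the next business day gives 2000-09-25, a Monday.
Final deadline: 2000-09-25.

2000-09-25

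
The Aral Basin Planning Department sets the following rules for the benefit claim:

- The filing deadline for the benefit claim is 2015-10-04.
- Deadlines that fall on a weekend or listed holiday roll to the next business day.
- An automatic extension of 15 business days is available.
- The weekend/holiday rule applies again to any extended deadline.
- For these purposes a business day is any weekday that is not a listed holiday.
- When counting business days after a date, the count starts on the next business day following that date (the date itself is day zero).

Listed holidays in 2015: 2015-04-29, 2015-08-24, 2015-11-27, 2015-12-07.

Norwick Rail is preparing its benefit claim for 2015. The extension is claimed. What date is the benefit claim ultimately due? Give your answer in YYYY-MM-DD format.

The statutory due date is 2015-10-04.
2015-10-04 is a Sunday, so it moves to the next business day, 2015-10-05 (Monday).
Counting 15 further business days from 2015-10-05 reaches 2015-10-26.
2015-10-26 is a Monday and not a listed holiday, so it stands.
The final due date is 2015-10-26.

2015-10-26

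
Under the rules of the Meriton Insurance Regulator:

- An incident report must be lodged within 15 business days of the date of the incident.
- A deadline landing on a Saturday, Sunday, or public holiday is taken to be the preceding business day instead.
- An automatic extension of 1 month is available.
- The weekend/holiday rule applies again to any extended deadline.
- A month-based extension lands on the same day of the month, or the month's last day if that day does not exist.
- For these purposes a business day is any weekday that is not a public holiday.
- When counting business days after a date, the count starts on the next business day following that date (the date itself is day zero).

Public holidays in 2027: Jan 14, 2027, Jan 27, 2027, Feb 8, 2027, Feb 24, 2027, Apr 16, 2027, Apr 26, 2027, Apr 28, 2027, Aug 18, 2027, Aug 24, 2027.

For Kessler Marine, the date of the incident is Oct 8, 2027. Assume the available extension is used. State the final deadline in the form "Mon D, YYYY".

15 business days after Oct 8, 2027, excluding weekends and holidays, is Oct 29, 2027.
Oct 29, 2027 falls on a Friday, which is a business day, so no adjustment is needed.
The 1 month extension carries Oct 29, 2027 to Nov 29, 2027.
Since Nov 29, 2027 is a Monday and not a holiday, the date is unchanged.
Final deadline: Nov 29, 2027.

Nov 29, 2027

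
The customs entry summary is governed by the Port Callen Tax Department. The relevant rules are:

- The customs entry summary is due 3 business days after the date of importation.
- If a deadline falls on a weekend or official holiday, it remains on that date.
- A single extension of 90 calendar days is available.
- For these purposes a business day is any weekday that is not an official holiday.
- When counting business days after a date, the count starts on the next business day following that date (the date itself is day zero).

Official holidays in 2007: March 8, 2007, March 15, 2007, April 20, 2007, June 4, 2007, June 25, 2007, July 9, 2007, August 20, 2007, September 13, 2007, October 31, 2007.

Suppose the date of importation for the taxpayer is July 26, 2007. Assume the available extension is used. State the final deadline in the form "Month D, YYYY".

October 29, 2007

3 business days after July 26, 2007, excluding weekends and holidays, is July 31, 2007.
July 31, 2007 is a Tuesday; no weekend or holiday adjustment applies.
Add the 90 calendar-day extension to July 31, 2007: October 29, 2007.
October 29, 2007 is a Monday; no weekend or holiday adjustment applies.
So the filing is due October 29, 2007.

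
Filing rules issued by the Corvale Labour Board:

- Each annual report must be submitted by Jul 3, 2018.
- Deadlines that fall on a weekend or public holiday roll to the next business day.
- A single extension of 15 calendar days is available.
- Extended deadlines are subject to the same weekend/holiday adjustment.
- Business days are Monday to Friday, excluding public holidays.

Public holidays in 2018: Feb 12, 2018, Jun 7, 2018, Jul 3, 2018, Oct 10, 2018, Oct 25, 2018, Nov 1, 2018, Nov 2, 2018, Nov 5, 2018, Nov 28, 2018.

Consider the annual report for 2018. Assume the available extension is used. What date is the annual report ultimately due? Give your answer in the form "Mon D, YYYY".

The stated deadline is Jul 3, 2018.
Jul 3, 2018 is a listed holiday, so it moves to the next business day, Jul 4, 2018 (Wednesday).
Applying the 15-calendar-day extension: Jul 4, 2018 + 15 days = Jul 19, 2018.
Since Jul 19, 2018 is a Thursday and not a holiday, the date is unchanged.
So the filing is due Jul 19, 2018.

Jul 19, 2018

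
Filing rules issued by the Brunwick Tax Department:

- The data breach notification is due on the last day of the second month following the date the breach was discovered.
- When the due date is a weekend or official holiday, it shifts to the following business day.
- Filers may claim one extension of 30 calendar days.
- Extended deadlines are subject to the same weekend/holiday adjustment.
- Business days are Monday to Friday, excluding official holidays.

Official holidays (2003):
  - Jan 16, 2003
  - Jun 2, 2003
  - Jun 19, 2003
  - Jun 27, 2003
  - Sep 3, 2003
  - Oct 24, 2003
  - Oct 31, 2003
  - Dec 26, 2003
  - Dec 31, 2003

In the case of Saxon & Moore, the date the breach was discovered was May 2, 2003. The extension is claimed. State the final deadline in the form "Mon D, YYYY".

2 months after May 2, 2003 falls in July 2003; the last day of that month is Jul 31, 2003.
Jul 31, 2003 (Thursday) is already a business day.
Add the 30 calendar-day extension to Jul 31, 2003: Aug 30, 2003.
Because Aug 30, 2003 is a Saturday, the deadline becomes Sep 1, 2003 (Monday).
So the filing is due Sep 1, 2003.

Sep 1, 2003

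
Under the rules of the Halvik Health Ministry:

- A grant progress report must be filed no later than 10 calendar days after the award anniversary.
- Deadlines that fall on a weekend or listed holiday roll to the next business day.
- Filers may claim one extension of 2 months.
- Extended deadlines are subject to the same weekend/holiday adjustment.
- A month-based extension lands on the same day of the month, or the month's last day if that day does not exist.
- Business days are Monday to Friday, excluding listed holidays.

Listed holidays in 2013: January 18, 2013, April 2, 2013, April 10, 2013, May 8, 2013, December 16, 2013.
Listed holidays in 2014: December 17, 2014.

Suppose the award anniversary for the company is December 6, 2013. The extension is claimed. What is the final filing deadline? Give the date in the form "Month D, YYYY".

February 17, 2014

10 calendar days after December 6, 2013 is December 16, 2013.
December 16, 2013 is a listed holiday, so it moves to the next business day, December 17, 2013 (Tuesday).
Applying the 2 months extension: 2 months after December 17, 2013 is February 17, 2014.
Since February 17, 2014 is a Monday and not a holiday, the date is unchanged.
Final deadline: February 17, 2014.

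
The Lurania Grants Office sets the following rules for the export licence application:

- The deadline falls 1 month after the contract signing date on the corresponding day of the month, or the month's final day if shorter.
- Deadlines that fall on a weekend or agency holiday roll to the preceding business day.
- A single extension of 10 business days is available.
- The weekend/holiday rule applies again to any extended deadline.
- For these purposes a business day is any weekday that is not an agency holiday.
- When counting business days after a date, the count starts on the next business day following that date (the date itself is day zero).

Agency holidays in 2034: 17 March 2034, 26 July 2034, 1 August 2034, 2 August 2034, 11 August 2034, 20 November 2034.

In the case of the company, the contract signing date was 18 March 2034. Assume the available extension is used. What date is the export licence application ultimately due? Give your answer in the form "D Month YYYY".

2 May 2034

Moving 1 month forward from 18 March 2034 on the corresponding day gives 18 April 2034.
Since 18 April 2034 is a Tuesday and not a holiday, the date is unchanged.
The 10-business-day extension runs from 18 April 2034 to 2 May 2034.
2 May 2034 falls on a Tuesday, which is a business day, so no adjustment is needed.
Final deadline: 2 May 2034.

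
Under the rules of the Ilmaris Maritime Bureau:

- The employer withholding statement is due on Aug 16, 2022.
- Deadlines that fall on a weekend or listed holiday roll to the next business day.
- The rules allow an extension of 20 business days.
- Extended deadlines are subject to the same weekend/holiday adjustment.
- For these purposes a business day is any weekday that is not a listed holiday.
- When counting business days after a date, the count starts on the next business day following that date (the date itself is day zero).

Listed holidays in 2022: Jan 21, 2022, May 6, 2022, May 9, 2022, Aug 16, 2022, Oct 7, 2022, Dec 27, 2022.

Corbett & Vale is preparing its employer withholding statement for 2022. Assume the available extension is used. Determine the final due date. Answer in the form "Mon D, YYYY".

The statutory due date is Aug 16, 2022.
Aug 16, 2022 is a listed holiday; the next business day is Aug 17, 2022 (Wednesday).
Counting 20 further business days from Aug 17, 2022 reaches Sep 14, 2022.
Since Sep 14, 2022 is a Wednesday and not a holiday, the date is unchanged.
Final deadline: Sep 14, 2022.

Sep 14, 2022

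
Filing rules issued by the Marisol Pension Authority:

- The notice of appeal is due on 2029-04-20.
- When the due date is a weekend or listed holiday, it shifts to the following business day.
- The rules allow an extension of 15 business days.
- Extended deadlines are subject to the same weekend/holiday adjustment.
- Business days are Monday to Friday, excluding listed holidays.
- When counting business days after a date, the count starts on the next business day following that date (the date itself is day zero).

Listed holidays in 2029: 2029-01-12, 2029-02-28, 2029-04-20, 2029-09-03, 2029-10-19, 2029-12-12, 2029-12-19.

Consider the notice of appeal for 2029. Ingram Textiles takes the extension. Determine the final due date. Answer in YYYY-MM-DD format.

The stated deadline is 2029-04-20.
2029-04-20 is a listed holiday; the next business day is 2029-04-23 (Monday).
The 15-business-day extension runs from 2029-04-23 to 2029-05-14.
2029-05-14 falls on a Monday, which is a business day, so no adjustment is needed.
The final due date is 2029-05-14.

2029-05-14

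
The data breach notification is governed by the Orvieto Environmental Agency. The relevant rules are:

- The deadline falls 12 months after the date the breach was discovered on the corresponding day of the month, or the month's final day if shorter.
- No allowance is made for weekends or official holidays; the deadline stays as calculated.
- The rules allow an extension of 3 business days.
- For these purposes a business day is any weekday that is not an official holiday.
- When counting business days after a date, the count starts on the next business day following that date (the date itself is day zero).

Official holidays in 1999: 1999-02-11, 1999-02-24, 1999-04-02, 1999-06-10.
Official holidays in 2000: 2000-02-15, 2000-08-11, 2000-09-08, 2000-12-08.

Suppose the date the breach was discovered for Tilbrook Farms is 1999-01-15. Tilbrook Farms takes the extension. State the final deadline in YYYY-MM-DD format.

12 months from 1999-01-15 is 2000-01-15.
2000-01-15 falls on a Saturday. The rules make no weekend/holiday allowance, so it remains 2000-01-15.
Counting 3 further business days from 2000-01-15 reaches 2000-01-19.
2000-01-19 falls on a Wednesday. The rules make no weekend/holiday allowance, so it remains 2000-01-19.
Deadline: 2000-01-19.

2000-01-19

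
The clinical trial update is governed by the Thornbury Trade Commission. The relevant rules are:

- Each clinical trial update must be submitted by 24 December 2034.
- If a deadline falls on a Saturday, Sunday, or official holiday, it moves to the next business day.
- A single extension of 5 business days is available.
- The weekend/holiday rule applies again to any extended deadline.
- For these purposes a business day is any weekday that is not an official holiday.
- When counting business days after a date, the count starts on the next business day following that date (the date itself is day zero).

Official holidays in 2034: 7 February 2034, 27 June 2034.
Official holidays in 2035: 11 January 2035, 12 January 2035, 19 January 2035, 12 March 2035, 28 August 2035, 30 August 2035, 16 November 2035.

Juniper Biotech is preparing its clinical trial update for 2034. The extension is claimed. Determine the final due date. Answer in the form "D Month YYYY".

The statutory due date is 24 December 2034.
24 December 2034 falls on a Sunday. Rolling to the next business day gives 25 December 2034, a Monday.
The 5-business-day extension runs from 25 December 2034 to 1 January 2035.
1 January 2035 is a Monday and not a listed holiday, so it stands.
So the filing is due 1 January 2035.

1 January 2035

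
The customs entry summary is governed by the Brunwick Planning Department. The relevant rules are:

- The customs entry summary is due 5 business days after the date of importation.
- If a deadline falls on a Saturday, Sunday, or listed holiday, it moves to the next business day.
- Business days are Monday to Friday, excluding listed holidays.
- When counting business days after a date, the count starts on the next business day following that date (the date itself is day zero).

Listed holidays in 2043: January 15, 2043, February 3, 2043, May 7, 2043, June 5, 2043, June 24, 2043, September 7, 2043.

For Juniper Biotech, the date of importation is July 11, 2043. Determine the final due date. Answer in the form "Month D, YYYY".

Starting the day after July 11, 2043 and counting 5 business days lands on July 17, 2043.
July 17, 2043 falls on a Friday, which is a business day, so no adjustment is needed.
So the filing is due July 17, 2043.

July 17, 2043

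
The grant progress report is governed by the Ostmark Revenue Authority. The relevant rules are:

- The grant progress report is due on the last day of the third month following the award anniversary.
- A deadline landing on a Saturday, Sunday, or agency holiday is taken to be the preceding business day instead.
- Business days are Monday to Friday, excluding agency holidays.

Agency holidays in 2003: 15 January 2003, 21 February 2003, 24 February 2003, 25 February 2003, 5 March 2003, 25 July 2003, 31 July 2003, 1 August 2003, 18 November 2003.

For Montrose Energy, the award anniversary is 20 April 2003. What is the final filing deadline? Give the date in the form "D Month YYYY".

30 July 2003

The third month after 20 April 2003 is July 2003, whose last day is 31 July 2003.
31 July 2003 is a listed holiday; the preceding business day is 30 July 2003 (Wednesday).
Final deadline: 30 July 2003.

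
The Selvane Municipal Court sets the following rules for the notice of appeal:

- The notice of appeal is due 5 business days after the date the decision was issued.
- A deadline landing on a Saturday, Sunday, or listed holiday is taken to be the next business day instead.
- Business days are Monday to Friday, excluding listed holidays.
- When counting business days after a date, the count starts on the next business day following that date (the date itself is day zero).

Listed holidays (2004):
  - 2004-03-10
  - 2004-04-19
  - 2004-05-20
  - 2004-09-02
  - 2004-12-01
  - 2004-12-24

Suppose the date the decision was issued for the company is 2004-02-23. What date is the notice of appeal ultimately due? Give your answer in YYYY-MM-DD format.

2004-03-01

5 business days after 2004-02-23, excluding weekends and holidays, is 2004-03-01.
2004-03-01 (Monday) is already a business day.
The final due date is 2004-03-01.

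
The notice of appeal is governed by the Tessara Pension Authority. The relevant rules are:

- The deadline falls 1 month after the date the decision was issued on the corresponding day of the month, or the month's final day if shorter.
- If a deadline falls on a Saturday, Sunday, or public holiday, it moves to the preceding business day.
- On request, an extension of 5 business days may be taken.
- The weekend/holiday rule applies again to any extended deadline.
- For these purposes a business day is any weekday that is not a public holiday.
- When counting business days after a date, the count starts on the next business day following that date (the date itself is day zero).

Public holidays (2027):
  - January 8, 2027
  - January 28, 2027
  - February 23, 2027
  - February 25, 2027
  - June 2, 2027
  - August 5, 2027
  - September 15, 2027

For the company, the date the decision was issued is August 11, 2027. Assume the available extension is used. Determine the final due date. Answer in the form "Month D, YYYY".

1 month after August 11, 2027, on the same day of the month, is September 11, 2027.
September 11, 2027 is a Saturday, so it moves to the preceding business day, September 10, 2027 (Friday).
The 5-business-day extension runs from September 10, 2027 to September 20, 2027.
September 20, 2027 is a Monday and not a listed holiday, so it stands.
Final deadline: September 20, 2027.

September 20, 2027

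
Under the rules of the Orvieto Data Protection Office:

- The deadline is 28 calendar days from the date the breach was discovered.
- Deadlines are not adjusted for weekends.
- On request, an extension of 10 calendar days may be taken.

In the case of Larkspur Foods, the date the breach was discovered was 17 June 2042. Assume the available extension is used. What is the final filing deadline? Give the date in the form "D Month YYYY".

Adding 28 calendar days to 17 June 2042 gives 15 July 2042.
No adjustment is made for weekends or holidays, so 15 July 2042 stands.
Applying the 10-calendar-day extension: 15 July 2042 + 10 days = 25 July 2042.
No adjustment is made for weekends or holidays, so 25 July 2042 stands.
So the filing is due 25 July 2042.

25 July 2042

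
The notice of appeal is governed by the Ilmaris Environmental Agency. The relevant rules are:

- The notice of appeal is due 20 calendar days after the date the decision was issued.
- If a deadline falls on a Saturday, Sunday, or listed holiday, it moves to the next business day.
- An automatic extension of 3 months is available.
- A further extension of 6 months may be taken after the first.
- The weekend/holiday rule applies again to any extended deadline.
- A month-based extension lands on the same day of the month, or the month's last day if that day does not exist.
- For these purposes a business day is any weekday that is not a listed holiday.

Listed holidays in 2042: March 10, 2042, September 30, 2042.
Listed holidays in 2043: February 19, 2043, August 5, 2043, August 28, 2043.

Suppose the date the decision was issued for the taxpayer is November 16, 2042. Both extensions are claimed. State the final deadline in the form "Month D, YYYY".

September 9, 2043

Adding 20 calendar days to November 16, 2042 gives December 6, 2042.
Because December 6, 2042 is a Saturday, the deadline becomes December 8, 2042 (Monday).
Applying the 3 months extension: 3 months after December 8, 2042 is March 8, 2043.
March 8, 2043 is a Sunday, so it moves to the next business day, March 9, 2043 (Monday).
The 6 months extension carries March 9, 2043 to September 9, 2043.
September 9, 2043 is a Wednesday and not a listed holiday, so it stands.
Deadline: September 9, 2043.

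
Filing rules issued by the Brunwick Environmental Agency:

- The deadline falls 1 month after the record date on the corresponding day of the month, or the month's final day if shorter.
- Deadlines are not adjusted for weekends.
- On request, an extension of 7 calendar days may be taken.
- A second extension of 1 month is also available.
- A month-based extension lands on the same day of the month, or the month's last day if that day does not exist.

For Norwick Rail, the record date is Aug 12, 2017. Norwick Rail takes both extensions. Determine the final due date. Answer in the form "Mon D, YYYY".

Oct 19, 2017

Moving 1 month forward from Aug 12, 2017 on the corresponding day gives Sep 12, 2017.
Sep 12, 2017 is a Tuesday; no weekend or holiday adjustment applies.
Add the 7 calendar-day extension to Sep 12, 2017: Sep 19, 2017.
No adjustment is made for weekends or holidays, so Sep 19, 2017 stands.
Applying the 1 month extension: 1 month after Sep 19, 2017 is Oct 19, 2017.
No adjustment is made for weekends or holidays, so Oct 19, 2017 stands.
So the filing is due Oct 19, 2017.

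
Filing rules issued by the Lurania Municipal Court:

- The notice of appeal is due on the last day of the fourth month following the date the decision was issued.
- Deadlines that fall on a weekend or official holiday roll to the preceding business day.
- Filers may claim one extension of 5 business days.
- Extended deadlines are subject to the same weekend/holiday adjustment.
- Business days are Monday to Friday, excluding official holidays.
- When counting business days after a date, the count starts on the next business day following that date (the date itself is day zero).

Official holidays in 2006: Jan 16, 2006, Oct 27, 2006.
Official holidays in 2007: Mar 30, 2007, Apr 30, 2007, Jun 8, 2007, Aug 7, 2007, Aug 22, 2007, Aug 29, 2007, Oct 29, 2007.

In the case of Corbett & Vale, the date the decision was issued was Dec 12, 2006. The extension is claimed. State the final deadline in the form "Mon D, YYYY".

The fourth month after Dec 12, 2006 is April 2007, whose last day is Apr 30, 2007.
Because Apr 30, 2007 is a listed holiday, the deadline becomes Apr 27, 2007 (Friday).
The 5-business-day extension runs from Apr 27, 2007 to May 7, 2007.
May 7, 2007 is a Monday and not a listed holiday, so it stands.
Deadline: May 7, 2007.

May 7, 2007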